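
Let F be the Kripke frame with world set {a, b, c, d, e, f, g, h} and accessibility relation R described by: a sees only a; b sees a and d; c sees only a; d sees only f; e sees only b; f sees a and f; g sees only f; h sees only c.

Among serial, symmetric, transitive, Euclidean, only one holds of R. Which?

serial

Serial: yes — every world has a successor (e.g. a R a).
Symmetric: no — b R a but not a R b.
Transitive: no — b R d and d R f, but not b R f.
Euclidean: no — b R a and b R d, but not a R d.
Only serial holds.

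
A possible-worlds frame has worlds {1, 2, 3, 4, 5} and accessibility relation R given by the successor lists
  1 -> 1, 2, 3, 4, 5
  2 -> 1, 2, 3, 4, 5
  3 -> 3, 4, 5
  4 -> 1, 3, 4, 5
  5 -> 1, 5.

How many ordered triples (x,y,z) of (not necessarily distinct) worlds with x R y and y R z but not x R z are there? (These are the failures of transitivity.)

Enumerating: (3,4,1), (3,5,1), (4,1,2), (5,1,2), (5,1,3), (5,1,4).

6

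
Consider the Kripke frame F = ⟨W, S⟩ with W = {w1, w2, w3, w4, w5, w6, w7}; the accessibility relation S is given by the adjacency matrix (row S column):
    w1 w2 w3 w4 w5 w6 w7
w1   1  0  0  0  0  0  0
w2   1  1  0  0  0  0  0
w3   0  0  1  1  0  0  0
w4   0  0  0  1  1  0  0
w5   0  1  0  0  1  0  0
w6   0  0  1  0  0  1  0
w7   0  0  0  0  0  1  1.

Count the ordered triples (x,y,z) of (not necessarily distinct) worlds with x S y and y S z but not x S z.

5

Enumerating: (w3,w4,w5), (w4,w5,w2), (w5,w2,w1), (w6,w3,w4), (w7,w6,w3).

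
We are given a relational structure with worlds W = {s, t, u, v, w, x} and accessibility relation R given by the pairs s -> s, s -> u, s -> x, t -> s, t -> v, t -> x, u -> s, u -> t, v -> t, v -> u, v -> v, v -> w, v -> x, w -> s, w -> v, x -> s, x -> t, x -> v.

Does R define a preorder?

No

Reflexive: no — t is not related to itself.
Transitive: no — s R u and u R t, but not s R t.
So R is not a preorder.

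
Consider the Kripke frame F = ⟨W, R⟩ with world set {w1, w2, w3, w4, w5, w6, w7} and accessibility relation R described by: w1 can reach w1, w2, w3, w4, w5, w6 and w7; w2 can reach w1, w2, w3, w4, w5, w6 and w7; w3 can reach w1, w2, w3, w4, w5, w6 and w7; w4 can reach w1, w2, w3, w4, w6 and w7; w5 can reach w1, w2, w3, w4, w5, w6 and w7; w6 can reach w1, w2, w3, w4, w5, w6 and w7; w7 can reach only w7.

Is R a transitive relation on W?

No

Transitive: no — w4 R w1 and w1 R w5, but not w4 R w5.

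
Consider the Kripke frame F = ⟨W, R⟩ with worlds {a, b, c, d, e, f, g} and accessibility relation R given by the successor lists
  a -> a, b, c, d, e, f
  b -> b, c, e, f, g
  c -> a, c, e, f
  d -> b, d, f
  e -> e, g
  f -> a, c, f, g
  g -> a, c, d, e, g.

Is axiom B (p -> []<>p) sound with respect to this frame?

No

The schema B characterises exactly the symmetric frames.
Symmetric: no — a R b but not b R a.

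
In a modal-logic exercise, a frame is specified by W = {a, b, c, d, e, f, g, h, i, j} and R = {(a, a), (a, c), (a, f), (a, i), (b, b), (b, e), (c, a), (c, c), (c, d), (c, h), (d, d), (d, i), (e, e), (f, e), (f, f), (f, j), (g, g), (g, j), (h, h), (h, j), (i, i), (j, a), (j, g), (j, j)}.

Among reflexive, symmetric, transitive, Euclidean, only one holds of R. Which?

reflexive

Reflexive: yes — every world is R-related to itself.
Symmetric: no — a R f but not f R a.
Transitive: no — a R c and c R d, but not a R d.
Euclidean: no — a R c and a R f, but not c R f.
Only reflexive holds.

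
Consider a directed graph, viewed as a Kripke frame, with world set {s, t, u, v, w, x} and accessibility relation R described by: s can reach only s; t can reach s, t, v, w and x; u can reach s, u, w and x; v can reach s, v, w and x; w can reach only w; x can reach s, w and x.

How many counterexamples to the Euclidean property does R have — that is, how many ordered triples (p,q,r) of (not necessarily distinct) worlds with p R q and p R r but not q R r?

29

Enumerating: (t,s,t), (t,s,v), (t,s,w), (t,s,x), (t,v,t), (t,w,s), (t,w,t), (t,w,v), (t,w,x), (t,x,t), (t,x,v), (u,s,u), … and 17 more.
Total: 29.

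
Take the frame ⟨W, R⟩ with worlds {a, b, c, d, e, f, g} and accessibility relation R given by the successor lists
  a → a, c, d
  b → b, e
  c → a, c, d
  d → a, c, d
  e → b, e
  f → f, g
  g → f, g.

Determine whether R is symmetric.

Symmetric: yes — every pair in R has its reverse in R.

Yes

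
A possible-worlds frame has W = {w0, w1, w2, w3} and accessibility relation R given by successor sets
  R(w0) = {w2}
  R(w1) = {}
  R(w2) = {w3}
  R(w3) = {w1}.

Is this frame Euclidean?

Euclidean: no — w0 R w2 and w0 R w2, but not w2 R w2.

No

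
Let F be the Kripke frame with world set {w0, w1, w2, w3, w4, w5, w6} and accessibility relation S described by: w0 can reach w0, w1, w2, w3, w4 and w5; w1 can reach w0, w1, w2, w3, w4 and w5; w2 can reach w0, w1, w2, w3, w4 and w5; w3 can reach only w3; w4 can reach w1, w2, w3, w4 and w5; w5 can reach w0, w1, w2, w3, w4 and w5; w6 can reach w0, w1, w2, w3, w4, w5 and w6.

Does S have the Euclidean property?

No

Euclidean: no — w0 S w3 and w0 S w1, but not w3 S w1.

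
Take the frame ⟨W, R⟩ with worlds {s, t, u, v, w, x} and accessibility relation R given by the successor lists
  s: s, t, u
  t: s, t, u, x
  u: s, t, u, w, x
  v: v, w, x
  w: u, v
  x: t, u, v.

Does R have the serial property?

Serial: yes — every world has a successor (e.g. s R s).

Yes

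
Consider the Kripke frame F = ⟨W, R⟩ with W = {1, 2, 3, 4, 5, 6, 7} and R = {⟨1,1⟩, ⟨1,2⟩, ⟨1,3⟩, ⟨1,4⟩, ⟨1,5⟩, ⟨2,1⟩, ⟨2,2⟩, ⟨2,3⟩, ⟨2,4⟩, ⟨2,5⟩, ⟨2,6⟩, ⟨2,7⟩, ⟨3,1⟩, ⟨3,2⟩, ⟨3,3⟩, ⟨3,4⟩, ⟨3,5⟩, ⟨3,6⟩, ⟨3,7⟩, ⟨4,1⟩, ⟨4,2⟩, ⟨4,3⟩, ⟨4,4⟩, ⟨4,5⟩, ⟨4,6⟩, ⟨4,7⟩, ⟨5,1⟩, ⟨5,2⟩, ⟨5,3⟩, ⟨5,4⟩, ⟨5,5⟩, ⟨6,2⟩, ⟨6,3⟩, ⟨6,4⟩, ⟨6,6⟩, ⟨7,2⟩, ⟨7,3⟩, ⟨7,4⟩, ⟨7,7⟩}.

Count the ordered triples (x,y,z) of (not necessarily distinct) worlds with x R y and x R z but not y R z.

30

Enumerating: (2,1,6), (2,1,7), (2,5,6), (2,5,7), (2,6,1), (2,6,5), (2,6,7), (2,7,1), (2,7,5), (2,7,6), (3,1,6), (3,1,7), … and 18 more.
Total: 30.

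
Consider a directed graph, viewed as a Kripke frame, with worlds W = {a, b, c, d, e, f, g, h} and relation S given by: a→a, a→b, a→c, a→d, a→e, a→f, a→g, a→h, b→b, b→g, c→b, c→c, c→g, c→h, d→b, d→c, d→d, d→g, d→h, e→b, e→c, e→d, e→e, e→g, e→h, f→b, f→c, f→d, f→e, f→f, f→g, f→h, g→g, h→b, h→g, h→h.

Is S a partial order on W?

Yes

Reflexive: yes — every world is S-related to itself.
Transitive: yes — every two-step S-path is closed by a direct edge.
Antisymmetric: yes — no distinct pair is related both ways.
So S is a partial order.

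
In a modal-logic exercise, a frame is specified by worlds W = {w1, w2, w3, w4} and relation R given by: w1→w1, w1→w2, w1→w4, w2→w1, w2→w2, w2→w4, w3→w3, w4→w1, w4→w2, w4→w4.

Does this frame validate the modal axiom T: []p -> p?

Yes

By correspondence theory, T is valid on a frame iff R is reflexive.
Reflexive: yes — every world is R-related to itself.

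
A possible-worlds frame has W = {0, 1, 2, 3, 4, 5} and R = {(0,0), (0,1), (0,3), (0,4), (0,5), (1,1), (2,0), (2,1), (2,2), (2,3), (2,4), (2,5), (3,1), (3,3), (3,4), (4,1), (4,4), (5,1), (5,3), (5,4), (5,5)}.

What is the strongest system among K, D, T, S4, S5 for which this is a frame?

Serial (axiom D): yes — every world has a successor (e.g. 0 R 0).
Reflexive (axiom T): yes — every world is R-related to itself.
Transitive (axiom 4): yes — every two-step R-path is closed by a direct edge.
Euclidean (axiom 5): no — 0 R 1 and 0 R 3, but not 1 R 3.
So F validates K, D, T, S4; S5 would additionally require R to be Euclidean. The strongest is S4.

S4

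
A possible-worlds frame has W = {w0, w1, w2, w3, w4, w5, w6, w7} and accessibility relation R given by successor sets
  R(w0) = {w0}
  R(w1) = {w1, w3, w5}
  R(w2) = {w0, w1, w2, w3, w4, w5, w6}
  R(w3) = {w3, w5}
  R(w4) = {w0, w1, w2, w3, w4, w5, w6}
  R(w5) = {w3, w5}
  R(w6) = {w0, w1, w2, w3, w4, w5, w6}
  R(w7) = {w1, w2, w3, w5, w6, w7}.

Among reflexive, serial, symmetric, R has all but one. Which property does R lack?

Reflexive: yes — every world is R-related to itself.
Serial: yes — every world has a successor (e.g. w0 R w0).
Symmetric: no — w1 R w3 but not w3 R w1.
Only symmetric fails.

symmetric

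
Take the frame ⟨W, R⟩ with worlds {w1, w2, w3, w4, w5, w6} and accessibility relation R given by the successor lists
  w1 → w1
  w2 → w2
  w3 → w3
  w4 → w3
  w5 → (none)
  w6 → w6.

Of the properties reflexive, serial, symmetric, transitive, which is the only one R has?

Reflexive: no — w4 is not related to itself.
Serial: no — w5 has no R-successor.
Symmetric: no — w4 R w3 but not w3 R w4.
Transitive: yes — every two-step R-path is closed by a direct edge.
Only transitive holds.

transitive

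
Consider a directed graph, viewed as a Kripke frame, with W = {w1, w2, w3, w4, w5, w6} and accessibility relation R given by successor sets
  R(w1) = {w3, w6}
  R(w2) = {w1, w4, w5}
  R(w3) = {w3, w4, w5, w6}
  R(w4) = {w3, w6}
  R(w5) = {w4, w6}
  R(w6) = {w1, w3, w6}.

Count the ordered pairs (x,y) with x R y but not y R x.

8

Enumerating: (w1,w3), (w2,w1), (w2,w4), (w2,w5), (w3,w5), (w4,w6), (w5,w4), (w5,w6).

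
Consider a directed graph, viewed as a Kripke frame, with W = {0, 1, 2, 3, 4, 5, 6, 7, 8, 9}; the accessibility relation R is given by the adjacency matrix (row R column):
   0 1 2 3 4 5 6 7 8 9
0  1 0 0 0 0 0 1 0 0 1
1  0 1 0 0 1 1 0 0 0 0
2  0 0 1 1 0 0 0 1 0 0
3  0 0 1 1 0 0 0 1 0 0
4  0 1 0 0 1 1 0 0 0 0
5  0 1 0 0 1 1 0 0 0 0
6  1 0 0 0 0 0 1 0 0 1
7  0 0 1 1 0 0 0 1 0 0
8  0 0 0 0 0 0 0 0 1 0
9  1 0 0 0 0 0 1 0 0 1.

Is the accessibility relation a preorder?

Yes

Reflexive: yes — every world is R-related to itself.
Transitive: yes — every two-step R-path is closed by a direct edge.
So R is a preorder.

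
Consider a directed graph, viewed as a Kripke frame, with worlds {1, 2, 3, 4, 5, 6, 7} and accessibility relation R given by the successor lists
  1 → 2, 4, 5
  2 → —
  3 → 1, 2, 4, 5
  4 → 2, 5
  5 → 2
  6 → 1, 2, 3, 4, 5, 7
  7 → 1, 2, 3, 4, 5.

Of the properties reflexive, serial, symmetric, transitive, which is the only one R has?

Reflexive: no — 1 is not related to itself.
Serial: no — 2 has no R-successor.
Symmetric: no — 1 R 2 but not 2 R 1.
Transitive: yes — every two-step R-path is closed by a direct edge.
Only transitive holds.

transitive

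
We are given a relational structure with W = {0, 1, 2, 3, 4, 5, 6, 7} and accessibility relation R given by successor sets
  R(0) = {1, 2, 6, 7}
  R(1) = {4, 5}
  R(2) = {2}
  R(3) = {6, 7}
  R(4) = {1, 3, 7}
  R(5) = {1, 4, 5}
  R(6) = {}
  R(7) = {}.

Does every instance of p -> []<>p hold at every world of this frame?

No

By correspondence theory, B is valid on a frame iff R is symmetric.
Symmetric: no — 0 R 1 but not 1 R 0.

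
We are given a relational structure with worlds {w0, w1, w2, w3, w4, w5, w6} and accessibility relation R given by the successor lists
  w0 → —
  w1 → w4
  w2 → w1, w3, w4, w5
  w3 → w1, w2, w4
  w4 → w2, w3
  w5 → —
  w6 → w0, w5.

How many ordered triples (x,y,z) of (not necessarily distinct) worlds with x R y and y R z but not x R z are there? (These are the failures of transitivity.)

Enumerating: (w1,w4,w2), (w1,w4,w3), (w2,w3,w2), (w2,w4,w2), (w3,w2,w3), (w3,w2,w5), (w3,w4,w3), (w4,w2,w1), (w4,w2,w4), (w4,w2,w5), (w4,w3,w1), (w4,w3,w4).

12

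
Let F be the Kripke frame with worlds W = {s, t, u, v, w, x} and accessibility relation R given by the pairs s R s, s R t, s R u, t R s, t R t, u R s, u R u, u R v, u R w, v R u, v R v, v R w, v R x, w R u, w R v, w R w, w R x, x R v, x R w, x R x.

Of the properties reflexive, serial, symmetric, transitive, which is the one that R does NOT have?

transitive

Reflexive: yes — every world is R-related to itself.
Serial: yes — every world has a successor (e.g. s R s).
Symmetric: yes — every pair in R has its reverse in R.
Transitive: no — s R u and u R v, but not s R v.
Only transitive fails.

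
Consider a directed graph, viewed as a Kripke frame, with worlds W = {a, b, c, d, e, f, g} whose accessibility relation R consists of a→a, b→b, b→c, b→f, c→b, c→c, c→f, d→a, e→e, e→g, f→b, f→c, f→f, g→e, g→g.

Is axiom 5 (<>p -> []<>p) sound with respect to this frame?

The schema 5 characterises exactly the Euclidean frames.
Euclidean: yes — any two successors of a common world are R-related.

Yes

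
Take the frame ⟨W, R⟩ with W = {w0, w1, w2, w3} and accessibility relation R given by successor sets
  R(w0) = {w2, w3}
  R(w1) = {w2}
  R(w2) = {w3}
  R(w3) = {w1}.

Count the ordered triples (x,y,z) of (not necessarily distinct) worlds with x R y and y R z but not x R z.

4

Enumerating: (w0,w3,w1), (w1,w2,w3), (w2,w3,w1), (w3,w1,w2).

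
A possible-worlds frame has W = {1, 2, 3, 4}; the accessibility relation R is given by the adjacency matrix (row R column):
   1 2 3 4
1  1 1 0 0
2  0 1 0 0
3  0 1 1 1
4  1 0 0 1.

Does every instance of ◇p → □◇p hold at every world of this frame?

The schema 5 characterises exactly the Euclidean frames.
Euclidean: no — 3 R 2 and 3 R 4, but not 2 R 4.

No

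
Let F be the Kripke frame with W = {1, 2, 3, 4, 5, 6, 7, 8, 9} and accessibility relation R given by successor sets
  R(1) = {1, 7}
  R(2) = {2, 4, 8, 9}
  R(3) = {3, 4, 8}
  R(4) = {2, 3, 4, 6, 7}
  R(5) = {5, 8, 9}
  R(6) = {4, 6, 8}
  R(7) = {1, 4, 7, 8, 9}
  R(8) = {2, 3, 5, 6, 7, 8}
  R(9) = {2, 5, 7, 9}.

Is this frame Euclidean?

No

Euclidean: no — 2 R 4 and 2 R 8, but not 4 R 8.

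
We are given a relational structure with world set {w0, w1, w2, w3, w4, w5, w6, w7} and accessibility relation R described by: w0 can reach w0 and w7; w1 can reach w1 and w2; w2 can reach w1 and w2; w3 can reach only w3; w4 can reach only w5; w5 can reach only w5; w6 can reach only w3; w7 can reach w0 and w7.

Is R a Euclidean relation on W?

Euclidean: yes — any two successors of a common world are R-related.

Yes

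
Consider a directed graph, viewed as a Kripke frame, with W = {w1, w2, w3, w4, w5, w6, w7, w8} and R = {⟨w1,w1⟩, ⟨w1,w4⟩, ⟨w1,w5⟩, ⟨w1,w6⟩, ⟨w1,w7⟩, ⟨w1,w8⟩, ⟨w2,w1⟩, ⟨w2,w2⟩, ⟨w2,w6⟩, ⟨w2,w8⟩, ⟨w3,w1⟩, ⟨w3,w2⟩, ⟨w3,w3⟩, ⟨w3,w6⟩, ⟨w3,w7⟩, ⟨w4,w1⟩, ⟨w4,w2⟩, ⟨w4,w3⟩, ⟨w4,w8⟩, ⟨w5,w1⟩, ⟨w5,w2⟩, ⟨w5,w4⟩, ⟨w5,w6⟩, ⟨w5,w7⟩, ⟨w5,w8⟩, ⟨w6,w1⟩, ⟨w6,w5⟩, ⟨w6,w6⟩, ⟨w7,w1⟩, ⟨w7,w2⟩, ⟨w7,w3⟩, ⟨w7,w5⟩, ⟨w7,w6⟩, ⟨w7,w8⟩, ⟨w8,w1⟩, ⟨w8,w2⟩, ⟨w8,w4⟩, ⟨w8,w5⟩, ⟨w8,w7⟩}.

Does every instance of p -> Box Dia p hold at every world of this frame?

By correspondence theory, B is valid on a frame iff R is symmetric.
Symmetric: no — w2 R w1 but not w1 R w2.

No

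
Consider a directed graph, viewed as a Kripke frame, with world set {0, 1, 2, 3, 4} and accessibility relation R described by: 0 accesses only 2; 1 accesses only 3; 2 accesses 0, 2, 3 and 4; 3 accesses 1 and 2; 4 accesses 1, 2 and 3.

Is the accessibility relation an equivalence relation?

Reflexive: no — 0 is not related to itself.
Symmetric: no — 4 R 1 but not 1 R 4.
Transitive: no — 0 R 2 and 2 R 3, but not 0 R 3.
So R is not an equivalence relation.

No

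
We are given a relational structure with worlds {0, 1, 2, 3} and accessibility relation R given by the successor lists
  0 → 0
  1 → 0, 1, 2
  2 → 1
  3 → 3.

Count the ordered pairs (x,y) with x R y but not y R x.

1

Enumerating: (1,0).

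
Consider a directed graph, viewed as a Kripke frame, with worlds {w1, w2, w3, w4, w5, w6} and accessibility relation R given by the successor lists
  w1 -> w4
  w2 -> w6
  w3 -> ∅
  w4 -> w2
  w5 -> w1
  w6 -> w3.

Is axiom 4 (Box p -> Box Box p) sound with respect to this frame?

By correspondence theory, 4 is valid on a frame iff R is transitive.
Transitive: no — w1 R w4 and w4 R w2, but not w1 R w2.

No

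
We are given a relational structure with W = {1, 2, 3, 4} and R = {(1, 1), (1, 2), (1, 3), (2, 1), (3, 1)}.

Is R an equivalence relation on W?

No

Reflexive: no — 2 is not related to itself.
Symmetric: yes — every pair in R has its reverse in R.
Transitive: no — 2 R 1 and 1 R 3, but not 2 R 3.
So R is not an equivalence relation.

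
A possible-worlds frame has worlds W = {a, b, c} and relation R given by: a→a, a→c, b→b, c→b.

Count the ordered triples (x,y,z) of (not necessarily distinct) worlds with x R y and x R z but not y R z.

2

Enumerating: (a,c,a), (a,c,c).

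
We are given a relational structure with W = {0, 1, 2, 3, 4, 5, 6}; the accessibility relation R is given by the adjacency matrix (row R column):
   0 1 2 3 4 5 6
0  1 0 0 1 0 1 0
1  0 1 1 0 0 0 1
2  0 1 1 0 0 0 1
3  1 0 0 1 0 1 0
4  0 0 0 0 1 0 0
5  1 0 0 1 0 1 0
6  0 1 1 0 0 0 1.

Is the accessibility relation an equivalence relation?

Yes

Reflexive: yes — every world is R-related to itself.
Symmetric: yes — every pair in R has its reverse in R.
Transitive: yes — every two-step R-path is closed by a direct edge.
So R is an equivalence relation.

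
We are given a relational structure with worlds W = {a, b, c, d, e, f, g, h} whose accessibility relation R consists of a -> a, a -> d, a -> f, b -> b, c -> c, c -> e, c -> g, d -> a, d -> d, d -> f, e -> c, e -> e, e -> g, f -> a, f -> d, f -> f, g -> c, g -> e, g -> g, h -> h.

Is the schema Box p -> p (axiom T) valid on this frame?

Yes

Axiom T corresponds to the accessibility relation being reflexive.
Reflexive: yes — every world is R-related to itself.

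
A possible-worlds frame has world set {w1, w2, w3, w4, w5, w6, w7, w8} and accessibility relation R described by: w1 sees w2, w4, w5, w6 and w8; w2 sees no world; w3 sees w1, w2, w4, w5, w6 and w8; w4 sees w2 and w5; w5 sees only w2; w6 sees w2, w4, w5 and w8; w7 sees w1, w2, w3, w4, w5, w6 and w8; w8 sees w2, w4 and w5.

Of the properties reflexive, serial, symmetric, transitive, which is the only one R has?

transitive

Reflexive: no — w1 is not related to itself.
Serial: no — w2 has no R-successor.
Symmetric: no — w1 R w2 but not w2 R w1.
Transitive: yes — every two-step R-path is closed by a direct edge.
Only transitive holds.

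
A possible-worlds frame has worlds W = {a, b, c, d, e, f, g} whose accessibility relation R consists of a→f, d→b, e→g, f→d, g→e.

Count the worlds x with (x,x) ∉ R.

Enumerating: a, b, c, d, e, f, g.

7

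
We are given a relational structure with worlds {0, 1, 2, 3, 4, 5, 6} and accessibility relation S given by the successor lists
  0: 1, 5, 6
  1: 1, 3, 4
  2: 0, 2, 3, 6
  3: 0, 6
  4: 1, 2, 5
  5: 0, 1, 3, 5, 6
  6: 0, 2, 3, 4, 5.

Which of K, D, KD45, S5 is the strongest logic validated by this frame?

D

Serial (axiom D): yes — every world has a successor (e.g. 0 S 1).
Euclidean (axiom 5): no — 0 S 1 and 0 S 5, but not 1 S 5.
Transitive (axiom 4): no — 0 S 1 and 1 S 3, but not 0 S 3.
Reflexive (axiom T): no — 0 is not related to itself.
So F validates K, D; KD45 would additionally require S to be Euclidean and transitive. The strongest is D.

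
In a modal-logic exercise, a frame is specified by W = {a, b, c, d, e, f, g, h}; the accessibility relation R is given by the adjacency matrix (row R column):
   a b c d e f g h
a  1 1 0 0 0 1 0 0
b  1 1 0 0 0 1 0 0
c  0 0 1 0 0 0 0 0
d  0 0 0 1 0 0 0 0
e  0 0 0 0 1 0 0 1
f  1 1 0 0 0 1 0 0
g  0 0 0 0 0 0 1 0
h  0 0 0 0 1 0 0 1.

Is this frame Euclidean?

Yes

Euclidean: yes — any two successors of a common world are R-related.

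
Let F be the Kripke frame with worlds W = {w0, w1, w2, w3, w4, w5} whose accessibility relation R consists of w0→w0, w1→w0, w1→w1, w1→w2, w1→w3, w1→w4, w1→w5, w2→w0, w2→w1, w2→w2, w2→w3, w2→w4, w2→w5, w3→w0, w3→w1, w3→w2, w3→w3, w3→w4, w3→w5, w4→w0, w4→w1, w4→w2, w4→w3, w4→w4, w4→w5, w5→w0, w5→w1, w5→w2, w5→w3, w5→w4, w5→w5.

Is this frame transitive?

Transitive: yes — every two-step R-path is closed by a direct edge.

Yes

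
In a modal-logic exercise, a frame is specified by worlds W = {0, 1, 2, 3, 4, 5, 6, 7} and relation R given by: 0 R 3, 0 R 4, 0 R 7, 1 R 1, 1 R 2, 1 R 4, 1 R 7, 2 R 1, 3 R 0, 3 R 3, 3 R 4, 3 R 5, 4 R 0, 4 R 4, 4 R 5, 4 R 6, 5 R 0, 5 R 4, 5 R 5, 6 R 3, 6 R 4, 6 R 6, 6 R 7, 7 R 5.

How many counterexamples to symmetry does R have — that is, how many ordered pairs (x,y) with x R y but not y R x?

Enumerating: (0,7), (1,4), (1,7), (3,4), (3,5), (5,0), (6,3), (6,7), (7,5).

9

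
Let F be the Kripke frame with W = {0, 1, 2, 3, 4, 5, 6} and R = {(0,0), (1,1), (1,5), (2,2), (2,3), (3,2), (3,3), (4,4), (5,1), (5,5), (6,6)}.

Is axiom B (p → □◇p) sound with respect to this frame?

Yes

By correspondence theory, B is valid on a frame iff R is symmetric.
Symmetric: yes — every pair in R has its reverse in R.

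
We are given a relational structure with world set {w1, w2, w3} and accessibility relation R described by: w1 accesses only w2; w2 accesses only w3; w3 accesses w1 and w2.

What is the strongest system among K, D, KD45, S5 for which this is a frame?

Serial (axiom D): yes — every world has a successor (e.g. w1 R w2).
Euclidean (axiom 5): no — w3 R w2 and w3 R w1, but not w2 R w1.
Transitive (axiom 4): no — w1 R w2 and w2 R w3, but not w1 R w3.
Reflexive (axiom T): no — w1 is not related to itself.
So F validates K, D; KD45 would additionally require R to be Euclidean and transitive. The strongest is D.

D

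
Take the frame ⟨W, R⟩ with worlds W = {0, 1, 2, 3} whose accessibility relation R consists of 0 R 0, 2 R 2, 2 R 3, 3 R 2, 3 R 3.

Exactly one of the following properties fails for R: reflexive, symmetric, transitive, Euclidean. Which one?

Reflexive: no — 1 is not related to itself.
Symmetric: yes — every pair in R has its reverse in R.
Transitive: yes — every two-step R-path is closed by a direct edge.
Euclidean: yes — any two successors of a common world are R-related.
Only reflexive fails.

reflexive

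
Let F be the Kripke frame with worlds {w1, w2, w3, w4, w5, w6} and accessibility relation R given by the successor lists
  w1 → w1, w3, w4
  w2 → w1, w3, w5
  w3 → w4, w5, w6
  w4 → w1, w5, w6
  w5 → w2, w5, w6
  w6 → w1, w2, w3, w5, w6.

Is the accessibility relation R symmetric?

Symmetric: no — w1 R w3 but not w3 R w1.

No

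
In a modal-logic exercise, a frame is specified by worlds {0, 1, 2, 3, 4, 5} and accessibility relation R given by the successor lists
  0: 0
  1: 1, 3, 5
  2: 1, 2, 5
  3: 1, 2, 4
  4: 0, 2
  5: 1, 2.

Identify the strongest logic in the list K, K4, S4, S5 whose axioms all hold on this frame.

Transitive (axiom 4): no — 1 R 3 and 3 R 2, but not 1 R 2.
Reflexive (axiom T): no — 3 is not related to itself.
Euclidean (axiom 5): no — 1 R 3 and 1 R 5, but not 3 R 5.
So F validates K; K4 would additionally require R to be transitive. The strongest is K.

K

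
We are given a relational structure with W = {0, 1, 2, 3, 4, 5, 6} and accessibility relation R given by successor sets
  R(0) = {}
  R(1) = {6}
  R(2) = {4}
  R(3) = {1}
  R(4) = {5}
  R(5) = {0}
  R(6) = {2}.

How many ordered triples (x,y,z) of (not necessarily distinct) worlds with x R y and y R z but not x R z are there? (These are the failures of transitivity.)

5

Enumerating: (1,6,2), (2,4,5), (3,1,6), (4,5,0), (6,2,4).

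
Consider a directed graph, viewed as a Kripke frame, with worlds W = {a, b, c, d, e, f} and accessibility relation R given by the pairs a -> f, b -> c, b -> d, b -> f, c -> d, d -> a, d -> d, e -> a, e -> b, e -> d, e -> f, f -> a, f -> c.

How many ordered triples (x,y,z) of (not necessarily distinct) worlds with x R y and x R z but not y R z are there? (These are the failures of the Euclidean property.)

Enumerating: (a,f,f), (b,c,c), (b,c,f), (b,d,c), (b,d,f), (b,f,d), (b,f,f), (d,a,a), (d,a,d), (e,a,a), (e,a,b), (e,a,d), … and 11 more.
Total: 23.

23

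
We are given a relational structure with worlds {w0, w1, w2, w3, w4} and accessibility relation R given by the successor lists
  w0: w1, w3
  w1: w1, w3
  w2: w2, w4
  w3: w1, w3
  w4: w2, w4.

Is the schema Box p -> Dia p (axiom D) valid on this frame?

Yes

The schema D characterises exactly the serial frames.
Serial: yes — every world has a successor (e.g. w0 R w1).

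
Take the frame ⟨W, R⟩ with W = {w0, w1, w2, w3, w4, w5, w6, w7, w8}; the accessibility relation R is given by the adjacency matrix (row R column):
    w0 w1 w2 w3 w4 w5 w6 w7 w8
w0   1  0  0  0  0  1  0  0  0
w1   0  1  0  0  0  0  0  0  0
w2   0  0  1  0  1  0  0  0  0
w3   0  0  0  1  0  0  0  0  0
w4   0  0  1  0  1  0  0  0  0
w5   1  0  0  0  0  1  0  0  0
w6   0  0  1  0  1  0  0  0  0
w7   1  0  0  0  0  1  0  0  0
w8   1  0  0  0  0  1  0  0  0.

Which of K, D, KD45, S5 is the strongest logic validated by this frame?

Serial (axiom D): yes — every world has a successor (e.g. w0 R w0).
Euclidean (axiom 5): yes — any two successors of a common world are R-related.
Transitive (axiom 4): yes — every two-step R-path is closed by a direct edge.
Reflexive (axiom T): no — w6 is not related to itself.
So F validates K, D, KD45; S5 would additionally require R to be reflexive. The strongest is KD45.

KD45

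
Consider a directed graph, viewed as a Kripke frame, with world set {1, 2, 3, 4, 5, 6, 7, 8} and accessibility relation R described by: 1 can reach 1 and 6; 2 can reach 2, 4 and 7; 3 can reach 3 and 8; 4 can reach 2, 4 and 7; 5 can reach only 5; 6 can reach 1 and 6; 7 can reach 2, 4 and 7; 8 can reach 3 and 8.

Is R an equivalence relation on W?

Yes

Reflexive: yes — every world is R-related to itself.
Symmetric: yes — every pair in R has its reverse in R.
Transitive: yes — every two-step R-path is closed by a direct edge.
So R is an equivalence relation.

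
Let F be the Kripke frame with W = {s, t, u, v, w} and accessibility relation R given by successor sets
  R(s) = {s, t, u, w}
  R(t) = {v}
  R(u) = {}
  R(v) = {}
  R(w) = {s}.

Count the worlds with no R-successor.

Enumerating: u, v.

2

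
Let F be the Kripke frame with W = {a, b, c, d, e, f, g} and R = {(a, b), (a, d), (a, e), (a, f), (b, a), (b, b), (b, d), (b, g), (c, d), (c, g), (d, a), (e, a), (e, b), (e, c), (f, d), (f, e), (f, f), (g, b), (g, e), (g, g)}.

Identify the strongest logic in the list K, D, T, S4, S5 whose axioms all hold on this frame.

D

Serial (axiom D): yes — every world has a successor (e.g. a R b).
Reflexive (axiom T): no — a is not related to itself.
Transitive (axiom 4): no — a R b and b R g, but not a R g.
Euclidean (axiom 5): no — a R b and a R e, but not b R e.
So F validates K, D; T would additionally require R to be reflexive. The strongest is D.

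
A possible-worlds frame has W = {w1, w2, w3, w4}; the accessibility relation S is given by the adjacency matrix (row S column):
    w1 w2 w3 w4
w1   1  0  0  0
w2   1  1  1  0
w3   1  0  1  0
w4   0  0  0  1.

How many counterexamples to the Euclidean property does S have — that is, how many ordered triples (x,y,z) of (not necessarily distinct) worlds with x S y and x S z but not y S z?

Enumerating: (w2,w1,w2), (w2,w1,w3), (w2,w3,w2), (w3,w1,w3).

4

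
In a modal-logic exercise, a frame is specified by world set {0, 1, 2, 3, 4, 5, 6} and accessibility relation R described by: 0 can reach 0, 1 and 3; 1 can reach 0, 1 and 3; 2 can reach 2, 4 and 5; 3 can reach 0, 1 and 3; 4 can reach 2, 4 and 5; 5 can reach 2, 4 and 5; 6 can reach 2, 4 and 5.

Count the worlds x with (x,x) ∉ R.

1

Enumerating: 6.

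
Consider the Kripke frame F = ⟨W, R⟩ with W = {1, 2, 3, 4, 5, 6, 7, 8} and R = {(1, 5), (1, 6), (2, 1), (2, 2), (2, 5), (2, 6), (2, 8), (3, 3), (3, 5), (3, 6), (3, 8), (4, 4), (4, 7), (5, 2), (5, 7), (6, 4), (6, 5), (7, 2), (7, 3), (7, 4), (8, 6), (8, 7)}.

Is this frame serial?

Serial: yes — every world has a successor (e.g. 1 R 5).

Yes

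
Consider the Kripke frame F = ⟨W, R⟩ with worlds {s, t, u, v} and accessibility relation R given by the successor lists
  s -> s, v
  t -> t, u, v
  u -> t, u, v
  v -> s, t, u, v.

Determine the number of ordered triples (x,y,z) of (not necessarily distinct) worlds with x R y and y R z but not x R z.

Enumerating: (s,v,t), (s,v,u), (t,v,s), (u,v,s).

4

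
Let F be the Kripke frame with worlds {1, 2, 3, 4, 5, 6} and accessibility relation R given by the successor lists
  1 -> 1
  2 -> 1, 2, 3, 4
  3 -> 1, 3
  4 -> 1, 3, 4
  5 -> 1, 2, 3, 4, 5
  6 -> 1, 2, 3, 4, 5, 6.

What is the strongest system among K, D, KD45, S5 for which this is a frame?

D

Serial (axiom D): yes — every world has a successor (e.g. 1 R 1).
Euclidean (axiom 5): no — 2 R 1 and 2 R 3, but not 1 R 3.
Transitive (axiom 4): yes — every two-step R-path is closed by a direct edge.
Reflexive (axiom T): yes — every world is R-related to itself.
So F validates K, D; KD45 would additionally require R to be Euclidean. The strongest is D.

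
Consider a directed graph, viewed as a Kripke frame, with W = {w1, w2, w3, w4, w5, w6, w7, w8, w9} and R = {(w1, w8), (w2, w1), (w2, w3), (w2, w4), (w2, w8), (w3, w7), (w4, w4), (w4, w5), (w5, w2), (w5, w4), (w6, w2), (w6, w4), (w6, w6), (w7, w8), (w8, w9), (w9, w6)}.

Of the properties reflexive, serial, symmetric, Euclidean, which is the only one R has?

serial

Reflexive: no — w1 is not related to itself.
Serial: yes — every world has a successor (e.g. w1 R w8).
Symmetric: no — w1 R w8 but not w8 R w1.
Euclidean: no — w2 R w1 and w2 R w3, but not w1 R w3.
Only serial holds.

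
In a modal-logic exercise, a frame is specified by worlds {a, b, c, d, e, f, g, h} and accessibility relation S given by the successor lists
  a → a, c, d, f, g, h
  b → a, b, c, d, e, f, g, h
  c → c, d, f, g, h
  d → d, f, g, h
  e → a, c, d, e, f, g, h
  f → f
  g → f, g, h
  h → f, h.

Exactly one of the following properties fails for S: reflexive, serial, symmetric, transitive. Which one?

symmetric

Reflexive: yes — every world is S-related to itself.
Serial: yes — every world has a successor (e.g. a S a).
Symmetric: no — a S c but not c S a.
Transitive: yes — every two-step S-path is closed by a direct edge.
Only symmetric fails.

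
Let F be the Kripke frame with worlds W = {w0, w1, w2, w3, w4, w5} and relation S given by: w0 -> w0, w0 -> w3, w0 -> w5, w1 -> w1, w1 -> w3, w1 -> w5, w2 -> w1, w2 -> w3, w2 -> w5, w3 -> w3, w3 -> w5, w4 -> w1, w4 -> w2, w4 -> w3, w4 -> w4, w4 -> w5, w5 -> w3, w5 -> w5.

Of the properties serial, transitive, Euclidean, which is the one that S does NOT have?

Serial: yes — every world has a successor (e.g. w0 S w0).
Transitive: yes — every two-step S-path is closed by a direct edge.
Euclidean: no — w2 S w3 and w2 S w1, but not w3 S w1.
Only Euclidean fails.

Euclidean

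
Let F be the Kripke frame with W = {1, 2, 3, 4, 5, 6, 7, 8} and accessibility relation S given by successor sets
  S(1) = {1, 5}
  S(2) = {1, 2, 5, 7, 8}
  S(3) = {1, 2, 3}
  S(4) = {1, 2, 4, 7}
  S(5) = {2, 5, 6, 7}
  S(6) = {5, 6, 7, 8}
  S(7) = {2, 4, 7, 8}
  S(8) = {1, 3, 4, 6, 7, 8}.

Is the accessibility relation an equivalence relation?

Reflexive: yes — every world is S-related to itself.
Symmetric: no — 1 S 5 but not 5 S 1.
Transitive: no — 1 S 5 and 5 S 2, but not 1 S 2.
So S is not an equivalence relation.

No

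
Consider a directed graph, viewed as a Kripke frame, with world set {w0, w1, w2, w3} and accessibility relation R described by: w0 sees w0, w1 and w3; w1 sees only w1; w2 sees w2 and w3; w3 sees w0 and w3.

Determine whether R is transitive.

No

Transitive: no — w2 R w3 and w3 R w0, but not w2 R w0.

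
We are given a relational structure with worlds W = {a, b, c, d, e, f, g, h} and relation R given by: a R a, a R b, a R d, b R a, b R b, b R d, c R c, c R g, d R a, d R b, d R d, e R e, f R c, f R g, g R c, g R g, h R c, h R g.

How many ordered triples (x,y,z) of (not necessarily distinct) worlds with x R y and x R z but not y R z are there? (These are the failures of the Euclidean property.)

R is Euclidean; there are no such tuples.

0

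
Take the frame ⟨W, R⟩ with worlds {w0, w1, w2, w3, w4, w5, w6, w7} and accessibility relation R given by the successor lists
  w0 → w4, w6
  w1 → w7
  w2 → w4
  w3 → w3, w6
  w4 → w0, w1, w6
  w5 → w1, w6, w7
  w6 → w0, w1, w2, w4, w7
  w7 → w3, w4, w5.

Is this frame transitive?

No

Transitive: no — w0 R w4 and w4 R w1, but not w0 R w1.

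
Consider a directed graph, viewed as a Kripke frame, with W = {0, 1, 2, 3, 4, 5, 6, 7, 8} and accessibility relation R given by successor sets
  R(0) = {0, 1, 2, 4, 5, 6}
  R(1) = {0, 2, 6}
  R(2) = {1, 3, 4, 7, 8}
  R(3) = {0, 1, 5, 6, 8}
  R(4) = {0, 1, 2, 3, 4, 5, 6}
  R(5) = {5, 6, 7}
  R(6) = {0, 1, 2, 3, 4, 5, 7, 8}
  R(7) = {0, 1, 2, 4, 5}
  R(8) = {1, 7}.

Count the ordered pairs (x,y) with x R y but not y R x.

19

Enumerating: (0,2), (0,5), (2,3), (2,8), (3,0), (3,1), (3,5), (3,8), (4,1), (4,3), (4,5), (6,2), … and 7 more.
Total: 19.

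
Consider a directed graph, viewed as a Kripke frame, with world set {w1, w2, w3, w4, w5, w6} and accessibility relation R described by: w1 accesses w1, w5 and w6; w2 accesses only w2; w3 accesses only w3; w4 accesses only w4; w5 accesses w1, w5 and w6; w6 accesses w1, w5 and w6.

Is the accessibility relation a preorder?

Yes

Reflexive: yes — every world is R-related to itself.
Transitive: yes — every two-step R-path is closed by a direct edge.
So R is a preorder.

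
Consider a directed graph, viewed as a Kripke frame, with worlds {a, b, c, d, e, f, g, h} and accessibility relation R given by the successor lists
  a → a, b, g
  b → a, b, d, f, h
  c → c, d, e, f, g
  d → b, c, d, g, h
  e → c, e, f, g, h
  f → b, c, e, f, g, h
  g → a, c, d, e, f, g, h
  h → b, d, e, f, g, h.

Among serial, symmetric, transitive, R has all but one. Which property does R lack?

Serial: yes — every world has a successor (e.g. a R a).
Symmetric: yes — every pair in R has its reverse in R.
Transitive: no — a R b and b R d, but not a R d.
Only transitive fails.

transitive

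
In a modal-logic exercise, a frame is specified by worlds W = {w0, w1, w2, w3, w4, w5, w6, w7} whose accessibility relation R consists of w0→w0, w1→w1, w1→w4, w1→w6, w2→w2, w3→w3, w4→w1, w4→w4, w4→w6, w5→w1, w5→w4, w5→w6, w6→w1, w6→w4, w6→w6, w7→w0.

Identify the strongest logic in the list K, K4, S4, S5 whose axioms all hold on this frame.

K4

Transitive (axiom 4): yes — every two-step R-path is closed by a direct edge.
Reflexive (axiom T): no — w5 is not related to itself.
Euclidean (axiom 5): yes — any two successors of a common world are R-related.
So F validates K, K4; S4 would additionally require R to be reflexive. The strongest is K4.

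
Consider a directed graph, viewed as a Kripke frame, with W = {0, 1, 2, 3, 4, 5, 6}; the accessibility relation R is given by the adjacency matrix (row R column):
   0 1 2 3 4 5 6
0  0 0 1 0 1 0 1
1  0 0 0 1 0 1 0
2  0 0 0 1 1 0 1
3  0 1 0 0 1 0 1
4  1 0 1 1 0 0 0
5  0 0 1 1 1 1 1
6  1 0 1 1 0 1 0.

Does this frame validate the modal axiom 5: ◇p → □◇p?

No

By correspondence theory, 5 is valid on a frame iff R is Euclidean.
Euclidean: no — 0 R 4 and 0 R 6, but not 4 R 6.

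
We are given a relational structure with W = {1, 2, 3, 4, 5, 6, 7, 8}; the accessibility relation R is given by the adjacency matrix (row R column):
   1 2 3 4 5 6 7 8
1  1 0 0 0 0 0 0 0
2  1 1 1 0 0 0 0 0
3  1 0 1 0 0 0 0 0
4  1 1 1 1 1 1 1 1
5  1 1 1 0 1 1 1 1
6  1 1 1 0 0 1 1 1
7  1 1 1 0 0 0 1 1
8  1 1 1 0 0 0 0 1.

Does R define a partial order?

Yes

Reflexive: yes — every world is R-related to itself.
Transitive: yes — every two-step R-path is closed by a direct edge.
Antisymmetric: yes — no distinct pair is related both ways.
So R is a partial order.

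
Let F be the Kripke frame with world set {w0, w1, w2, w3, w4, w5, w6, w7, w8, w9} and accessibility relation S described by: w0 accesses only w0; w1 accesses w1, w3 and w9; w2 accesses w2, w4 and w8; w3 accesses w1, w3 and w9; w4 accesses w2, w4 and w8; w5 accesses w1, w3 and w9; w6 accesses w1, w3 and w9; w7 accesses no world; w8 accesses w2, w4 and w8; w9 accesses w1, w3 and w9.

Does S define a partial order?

No

Reflexive: no — w5 is not related to itself.
Transitive: yes — every two-step S-path is closed by a direct edge.
Antisymmetric: no — w1 S w3 and w3 S w1 with w1 ≠ w3.
So S is not a partial order.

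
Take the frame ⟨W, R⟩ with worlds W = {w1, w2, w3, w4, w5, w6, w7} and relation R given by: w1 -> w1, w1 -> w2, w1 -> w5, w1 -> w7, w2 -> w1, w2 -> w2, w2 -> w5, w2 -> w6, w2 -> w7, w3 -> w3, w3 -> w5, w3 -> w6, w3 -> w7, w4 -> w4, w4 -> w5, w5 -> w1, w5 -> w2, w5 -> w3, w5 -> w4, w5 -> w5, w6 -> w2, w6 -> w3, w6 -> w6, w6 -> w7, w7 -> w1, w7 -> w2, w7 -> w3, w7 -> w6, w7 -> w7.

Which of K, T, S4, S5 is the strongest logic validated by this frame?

T

Reflexive (axiom T): yes — every world is R-related to itself.
Transitive (axiom 4): no — w1 R w2 and w2 R w6, but not w1 R w6.
Euclidean (axiom 5): no — w1 R w5 and w1 R w7, but not w5 R w7.
So F validates K, T; S4 would additionally require R to be transitive. The strongest is T.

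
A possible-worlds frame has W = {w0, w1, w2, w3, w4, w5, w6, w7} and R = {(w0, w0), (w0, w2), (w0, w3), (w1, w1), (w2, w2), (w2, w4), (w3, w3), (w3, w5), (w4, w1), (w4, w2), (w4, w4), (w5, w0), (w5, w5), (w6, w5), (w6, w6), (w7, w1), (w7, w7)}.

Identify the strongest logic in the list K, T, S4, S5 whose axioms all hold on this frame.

T

Reflexive (axiom T): yes — every world is R-related to itself.
Transitive (axiom 4): no — w0 R w2 and w2 R w4, but not w0 R w4.
Euclidean (axiom 5): no — w0 R w2 and w0 R w3, but not w2 R w3.
So F validates K, T; S4 would additionally require R to be transitive. The strongest is T.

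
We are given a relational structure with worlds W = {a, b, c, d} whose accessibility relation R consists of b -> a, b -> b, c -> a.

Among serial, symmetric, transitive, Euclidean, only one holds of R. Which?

Serial: no — a has no R-successor.
Symmetric: no — b R a but not a R b.
Transitive: yes — every two-step R-path is closed by a direct edge.
Euclidean: no — b R a and b R a, but not a R a.
Only transitive holds.

transitive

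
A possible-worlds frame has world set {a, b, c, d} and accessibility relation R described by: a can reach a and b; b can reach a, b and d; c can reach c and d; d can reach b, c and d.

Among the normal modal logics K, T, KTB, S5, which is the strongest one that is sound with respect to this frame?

Reflexive (axiom T): yes — every world is R-related to itself.
Symmetric (axiom B): yes — every pair in R has its reverse in R.
Euclidean (axiom 5): no — b R a and b R d, but not a R d.
So F validates K, T, KTB; S5 would additionally require R to be Euclidean. The strongest is KTB.

KTB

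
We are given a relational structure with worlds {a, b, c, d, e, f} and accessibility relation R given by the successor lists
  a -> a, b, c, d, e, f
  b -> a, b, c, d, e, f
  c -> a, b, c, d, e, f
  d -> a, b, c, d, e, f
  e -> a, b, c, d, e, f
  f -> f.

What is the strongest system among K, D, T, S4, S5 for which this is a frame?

S4

Serial (axiom D): yes — every world has a successor (e.g. a R a).
Reflexive (axiom T): yes — every world is R-related to itself.
Transitive (axiom 4): yes — every two-step R-path is closed by a direct edge.
Euclidean (axiom 5): no — a R f and a R b, but not f R b.
So F validates K, D, T, S4; S5 would additionally require R to be Euclidean. The strongest is S4.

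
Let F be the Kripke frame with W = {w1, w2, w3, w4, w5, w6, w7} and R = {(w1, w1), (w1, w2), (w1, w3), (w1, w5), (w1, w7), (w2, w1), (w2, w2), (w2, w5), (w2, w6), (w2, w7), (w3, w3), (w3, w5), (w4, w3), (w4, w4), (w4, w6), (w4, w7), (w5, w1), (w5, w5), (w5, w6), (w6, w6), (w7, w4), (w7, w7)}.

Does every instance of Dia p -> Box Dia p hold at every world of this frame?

No

The schema 5 characterises exactly the Euclidean frames.
Euclidean: no — w1 R w2 and w1 R w3, but not w2 R w3.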